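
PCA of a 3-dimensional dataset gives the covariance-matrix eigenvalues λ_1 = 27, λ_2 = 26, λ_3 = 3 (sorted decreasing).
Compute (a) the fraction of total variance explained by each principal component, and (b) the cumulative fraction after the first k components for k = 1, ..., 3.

Step 1 — total variance = trace(Sigma) = Σ λ_i = 27 + 26 + 3 = 56.

Step 2 — fraction explained by component i = λ_i / Σ λ:
  PC1: 27/56 = 0.4821
  PC2: 26/56 = 0.4643
  PC3: 3/56 = 0.0536

Step 3 — cumulative fraction after k components = (λ_1 + ... + λ_k) / Σ λ:
  k = 1: 27/56 = 0.4821
  k = 2: (27 + 26)/56 = 53/56 = 0.9464
  k = 3: (27 + 26 + 3)/56 = 56/56 = 1

Summary (fraction, with percent):

explained: PC1 0.4821 (48.21%), PC2 0.4643 (46.43%), PC3 0.0536 (5.36%);  cumulative: 0.4821, 0.9464, 1


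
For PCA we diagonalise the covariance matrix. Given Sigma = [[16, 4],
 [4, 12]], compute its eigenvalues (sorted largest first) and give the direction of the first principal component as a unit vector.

Step 1 — characteristic polynomial of 2×2 Sigma:
  det(Sigma - λI) = λ² - trace · λ + det = 0.
  trace = 16 + 12 = 28, det = 16·12 - (4)² = 176.
Step 2 — discriminant:
  Δ = trace² - 4·det = 784 - 704 = 80.
Step 3 — eigenvalues:
  λ = (trace ± √Δ)/2 = (28 ± 8.9443)/2,
  λ_1 = 18.4721,  λ_2 = 9.5279.

Step 4 — unit eigenvector for λ_1: solve (Sigma - λ_1 I)v = 0. First row:
  (16 - 18.4721)·v_x + (4)·v_y = 0, i.e. (-2.4721)·v_x + (4)·v_y = 0,
  so v ∝ (b, λ_1 - a) = (4, 2.4721) = u.
  ||u|| = √((4)² + (2.4721)²) = √(22.1115) ≈ 4.7023,
  v_1 = u/||u|| ≈ (0.8507, 0.5257) (||v_1|| = 1).

λ_1 = 18.4721,  λ_2 = 9.5279;  v_1 ≈ (0.8507, 0.5257)


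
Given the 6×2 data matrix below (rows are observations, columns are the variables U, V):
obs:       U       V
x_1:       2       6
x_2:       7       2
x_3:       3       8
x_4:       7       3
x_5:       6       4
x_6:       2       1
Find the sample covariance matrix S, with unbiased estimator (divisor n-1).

Step 1 — column means:
  mean(U) = (2 + 7 + 3 + 7 + 6 + 2) / 6 = 27/6 = 4.5
  mean(V) = (6 + 2 + 8 + 3 + 4 + 1) / 6 = 24/6 = 4

Step 2 — sample covariance S[i,j] = (1/(n-1)) · Σ_k (x_{k,i} - mean_i) · (x_{k,j} - mean_j), with n-1 = 5.
  S[U,U] = ((-2.5)·(-2.5) + (2.5)·(2.5) + (-1.5)·(-1.5) + (2.5)·(2.5) + (1.5)·(1.5) + (-2.5)·(-2.5)) / 5 = 29.5/5 = 5.9
  S[U,V] = ((-2.5)·(2) + (2.5)·(-2) + (-1.5)·(4) + (2.5)·(-1) + (1.5)·(0) + (-2.5)·(-3)) / 5 = -11/5 = -2.2
  S[V,V] = ((2)·(2) + (-2)·(-2) + (4)·(4) + (-1)·(-1) + (0)·(0) + (-3)·(-3)) / 5 = 34/5 = 6.8

S is symmetric (S[j,i] = S[i,j]). Assembling:

S = [[5.9, -2.2],
 [-2.2, 6.8]]


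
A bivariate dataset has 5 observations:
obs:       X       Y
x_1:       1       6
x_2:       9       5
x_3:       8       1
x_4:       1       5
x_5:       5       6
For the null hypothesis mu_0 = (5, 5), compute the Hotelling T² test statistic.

Step 1 — sample mean vector:
  mean(X) = (1 + 9 + 8 + 1 + 5) / 5 = 24/5 = 4.8
  mean(Y) = (6 + 5 + 1 + 5 + 6) / 5 = 23/5 = 4.6
  x̄ = (4.8, 4.6),  deviation x̄ - mu_0 = (4.8, 4.6) - (5, 5) = (-0.2, -0.4).

Step 2 — sample covariance matrix, S[i,j] = (1/(n-1)) · Σ_k (x_{k,i} - mean_i) · (x_{k,j} - mean_j), divisor n-1 = 4:
  S[X,X] = ((-3.8)·(-3.8) + (4.2)·(4.2) + (3.2)·(3.2) + (-3.8)·(-3.8) + (0.2)·(0.2)) / 4 = 56.8/4 = 14.2
  S[X,Y] = ((-3.8)·(1.4) + (4.2)·(0.4) + (3.2)·(-3.6) + (-3.8)·(0.4) + (0.2)·(1.4)) / 4 = -16.4/4 = -4.1
  S[Y,Y] = ((1.4)·(1.4) + (0.4)·(0.4) + (-3.6)·(-3.6) + (0.4)·(0.4) + (1.4)·(1.4)) / 4 = 17.2/4 = 4.3
  S = [[14.2, -4.1],
 [-4.1, 4.3]].

Step 3 — invert S. det(S) = 14.2·4.3 - (-4.1)² = 44.25.
  S^{-1} = (1/det) · [[d, -b], [-b, a]] = [[0.0972, 0.0927],
 [0.0927, 0.3209]].

Step 4 — quadratic form (x̄ - mu_0)^T · S^{-1} · (x̄ - mu_0):
  S^{-1} · (x̄ - mu_0) = (-0.0565, -0.1469),
  (x̄ - mu_0)^T · [...] = (-0.2)·(-0.0565) + (-0.4)·(-0.1469) = 0.0701.

Step 5 — scale by n: T² = 5 · 0.0701 = 0.3503.

T² ≈ 0.3503


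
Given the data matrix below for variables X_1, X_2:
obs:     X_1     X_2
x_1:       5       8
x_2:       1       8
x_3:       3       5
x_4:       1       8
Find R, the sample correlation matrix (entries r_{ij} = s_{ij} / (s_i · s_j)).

Step 1 — column means:
  mean(X_1) = (5 + 1 + 3 + 1) / 4 = 10/4 = 2.5
  mean(X_2) = (8 + 8 + 5 + 8) / 4 = 29/4 = 7.25

Step 2 — sample variances and covariances s[i,j] = (1/(n-1)) · Σ_k (x_{k,i} - mean_i) · (x_{k,j} - mean_j), with n-1 = 3:
  s[X_1,X_1] = ((2.5)·(2.5) + (-1.5)·(-1.5) + (0.5)·(0.5) + (-1.5)·(-1.5)) / 3 = 11/3 = 3.6667
  s[X_1,X_2] = ((2.5)·(0.75) + (-1.5)·(0.75) + (0.5)·(-2.25) + (-1.5)·(0.75)) / 3 = -1.5/3 = -0.5
  s[X_2,X_2] = ((0.75)·(0.75) + (0.75)·(0.75) + (-2.25)·(-2.25) + (0.75)·(0.75)) / 3 = 6.75/3 = 2.25
  Sample standard deviations s_i = √(s[i,i]):
  s(X_1) = √(3.6667) = 1.9149
  s(X_2) = √(2.25) = 1.5

Step 3 — r_{ij} = s_{ij} / (s_i · s_j):
  r[X_1,X_1] = 1 (diagonal).
  r[X_1,X_2] = -0.5 / (1.9149 · 1.5) = -0.5 / 2.8723 = -0.1741
  r[X_2,X_2] = 1 (diagonal).

R is symmetric with unit diagonal. Assembling:

R = [[1, -0.1741],
 [-0.1741, 1]]


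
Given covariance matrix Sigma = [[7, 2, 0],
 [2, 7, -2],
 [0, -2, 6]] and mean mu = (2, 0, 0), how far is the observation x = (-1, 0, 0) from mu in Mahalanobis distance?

Step 1 — centre the observation: (x - mu) = (-3, 0, 0).

Step 2 — invert Sigma (cofactor / det for 3×3, or solve directly):
  Sigma^{-1} = [[0.157, -0.0496, -0.0165],
 [-0.0496, 0.1736, 0.0579],
 [-0.0165, 0.0579, 0.186]].

Step 3 — form the quadratic (x - mu)^T · Sigma^{-1} · (x - mu):
  Sigma^{-1} · (x - mu) = (-0.4711, 0.1488, 0.0496).
  (x - mu)^T · [Sigma^{-1} · (x - mu)] = (-3)·(-0.4711) + (0)·(0.1488) + (0)·(0.0496) = 1.4132.

Step 4 — take square root: d = √(1.4132) ≈ 1.1888.

d(x, mu) = √(1.4132) ≈ 1.1888


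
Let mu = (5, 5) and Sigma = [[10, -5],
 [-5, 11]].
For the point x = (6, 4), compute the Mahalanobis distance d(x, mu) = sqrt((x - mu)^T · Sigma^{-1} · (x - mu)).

Step 1 — centre the observation: (x - mu) = (1, -1).

Step 2 — invert Sigma. det(Sigma) = 10·11 - (-5)² = 85.
  Sigma^{-1} = (1/det) · [[d, -b], [-b, a]] = [[0.1294, 0.0588],
 [0.0588, 0.1176]].

Step 3 — form the quadratic (x - mu)^T · Sigma^{-1} · (x - mu):
  Sigma^{-1} · (x - mu) = (0.0706, -0.0588).
  (x - mu)^T · [Sigma^{-1} · (x - mu)] = (1)·(0.0706) + (-1)·(-0.0588) = 0.1294.

Step 4 — take square root: d = √(0.1294) ≈ 0.3597.

d(x, mu) = √(0.1294) ≈ 0.3597


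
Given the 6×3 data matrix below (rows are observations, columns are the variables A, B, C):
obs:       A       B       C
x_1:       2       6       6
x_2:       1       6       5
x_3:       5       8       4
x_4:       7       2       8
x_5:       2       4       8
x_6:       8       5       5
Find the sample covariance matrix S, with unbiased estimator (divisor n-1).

Step 1 — column means:
  mean(A) = (2 + 1 + 5 + 7 + 2 + 8) / 6 = 25/6 = 4.1667
  mean(B) = (6 + 6 + 8 + 2 + 4 + 5) / 6 = 31/6 = 5.1667
  mean(C) = (6 + 5 + 4 + 8 + 8 + 5) / 6 = 36/6 = 6

Step 2 — sample covariance S[i,j] = (1/(n-1)) · Σ_k (x_{k,i} - mean_i) · (x_{k,j} - mean_j), with n-1 = 5.
  S[A,A] = ((-2.1667)·(-2.1667) + (-3.1667)·(-3.1667) + (0.8333)·(0.8333) + (2.8333)·(2.8333) + (-2.1667)·(-2.1667) + (3.8333)·(3.8333)) / 5 = 42.8333/5 = 8.5667
  S[A,B] = ((-2.1667)·(0.8333) + (-3.1667)·(0.8333) + (0.8333)·(2.8333) + (2.8333)·(-3.1667) + (-2.1667)·(-1.1667) + (3.8333)·(-0.1667)) / 5 = -9.1667/5 = -1.8333
  S[A,C] = ((-2.1667)·(0) + (-3.1667)·(-1) + (0.8333)·(-2) + (2.8333)·(2) + (-2.1667)·(2) + (3.8333)·(-1)) / 5 = -1/5 = -0.2
  S[B,B] = ((0.8333)·(0.8333) + (0.8333)·(0.8333) + (2.8333)·(2.8333) + (-3.1667)·(-3.1667) + (-1.1667)·(-1.1667) + (-0.1667)·(-0.1667)) / 5 = 20.8333/5 = 4.1667
  S[B,C] = ((0.8333)·(0) + (0.8333)·(-1) + (2.8333)·(-2) + (-3.1667)·(2) + (-1.1667)·(2) + (-0.1667)·(-1)) / 5 = -15/5 = -3
  S[C,C] = ((0)·(0) + (-1)·(-1) + (-2)·(-2) + (2)·(2) + (2)·(2) + (-1)·(-1)) / 5 = 14/5 = 2.8

S is symmetric (S[j,i] = S[i,j]). Assembling:

S = [[8.5667, -1.8333, -0.2],
 [-1.8333, 4.1667, -3],
 [-0.2, -3, 2.8]]


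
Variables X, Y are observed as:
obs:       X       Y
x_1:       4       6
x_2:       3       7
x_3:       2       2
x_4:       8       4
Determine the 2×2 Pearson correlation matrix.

Step 1 — column means:
  mean(X) = (4 + 3 + 2 + 8) / 4 = 17/4 = 4.25
  mean(Y) = (6 + 7 + 2 + 4) / 4 = 19/4 = 4.75

Step 2 — sample variances and covariances s[i,j] = (1/(n-1)) · Σ_k (x_{k,i} - mean_i) · (x_{k,j} - mean_j), with n-1 = 3:
  s[X,X] = ((-0.25)·(-0.25) + (-1.25)·(-1.25) + (-2.25)·(-2.25) + (3.75)·(3.75)) / 3 = 20.75/3 = 6.9167
  s[X,Y] = ((-0.25)·(1.25) + (-1.25)·(2.25) + (-2.25)·(-2.75) + (3.75)·(-0.75)) / 3 = 0.25/3 = 0.0833
  s[Y,Y] = ((1.25)·(1.25) + (2.25)·(2.25) + (-2.75)·(-2.75) + (-0.75)·(-0.75)) / 3 = 14.75/3 = 4.9167
  Sample standard deviations s_i = √(s[i,i]):
  s(X) = √(6.9167) = 2.63
  s(Y) = √(4.9167) = 2.2174

Step 3 — r_{ij} = s_{ij} / (s_i · s_j):
  r[X,X] = 1 (diagonal).
  r[X,Y] = 0.0833 / (2.63 · 2.2174) = 0.0833 / 5.8315 = 0.0143
  r[Y,Y] = 1 (diagonal).

R is symmetric with unit diagonal. Assembling:

R = [[1, 0.0143],
 [0.0143, 1]]


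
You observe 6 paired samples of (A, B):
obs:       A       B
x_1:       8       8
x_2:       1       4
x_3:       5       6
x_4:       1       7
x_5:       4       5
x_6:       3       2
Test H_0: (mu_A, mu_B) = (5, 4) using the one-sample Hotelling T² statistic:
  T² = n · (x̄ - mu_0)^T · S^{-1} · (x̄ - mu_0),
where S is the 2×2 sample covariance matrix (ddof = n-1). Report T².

Step 1 — sample mean vector:
  mean(A) = (8 + 1 + 5 + 1 + 4 + 3) / 6 = 22/6 = 3.6667
  mean(B) = (8 + 4 + 6 + 7 + 5 + 2) / 6 = 32/6 = 5.3333
  x̄ = (3.6667, 5.3333),  deviation x̄ - mu_0 = (3.6667, 5.3333) - (5, 4) = (-1.3333, 1.3333).

Step 2 — sample covariance matrix, S[i,j] = (1/(n-1)) · Σ_k (x_{k,i} - mean_i) · (x_{k,j} - mean_j), divisor n-1 = 5:
  S[A,A] = ((4.3333)·(4.3333) + (-2.6667)·(-2.6667) + (1.3333)·(1.3333) + (-2.6667)·(-2.6667) + (0.3333)·(0.3333) + (-0.6667)·(-0.6667)) / 5 = 35.3333/5 = 7.0667
  S[A,B] = ((4.3333)·(2.6667) + (-2.6667)·(-1.3333) + (1.3333)·(0.6667) + (-2.6667)·(1.6667) + (0.3333)·(-0.3333) + (-0.6667)·(-3.3333)) / 5 = 13.6667/5 = 2.7333
  S[B,B] = ((2.6667)·(2.6667) + (-1.3333)·(-1.3333) + (0.6667)·(0.6667) + (1.6667)·(1.6667) + (-0.3333)·(-0.3333) + (-3.3333)·(-3.3333)) / 5 = 23.3333/5 = 4.6667
  S = [[7.0667, 2.7333],
 [2.7333, 4.6667]].

Step 3 — invert S. det(S) = 7.0667·4.6667 - (2.7333)² = 25.5067.
  S^{-1} = (1/det) · [[d, -b], [-b, a]] = [[0.183, -0.1072],
 [-0.1072, 0.2771]].

Step 4 — quadratic form (x̄ - mu_0)^T · S^{-1} · (x̄ - mu_0):
  S^{-1} · (x̄ - mu_0) = (-0.3868, 0.5123),
  (x̄ - mu_0)^T · [...] = (-1.3333)·(-0.3868) + (1.3333)·(0.5123) = 1.1988.

Step 5 — scale by n: T² = 6 · 1.1988 = 7.1929.

T² ≈ 7.1929


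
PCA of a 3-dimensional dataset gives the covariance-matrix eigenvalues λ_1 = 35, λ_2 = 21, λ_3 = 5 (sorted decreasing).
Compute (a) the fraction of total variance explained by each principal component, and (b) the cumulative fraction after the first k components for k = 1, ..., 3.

Step 1 — total variance = trace(Sigma) = Σ λ_i = 35 + 21 + 5 = 61.

Step 2 — fraction explained by component i = λ_i / Σ λ:
  PC1: 35/61 = 0.5738
  PC2: 21/61 = 0.3443
  PC3: 5/61 = 0.082

Step 3 — cumulative fraction after k components = (λ_1 + ... + λ_k) / Σ λ:
  k = 1: 35/61 = 0.5738
  k = 2: (35 + 21)/61 = 56/61 = 0.918
  k = 3: (35 + 21 + 5)/61 = 61/61 = 1

Summary (fraction, with percent):

explained: PC1 0.5738 (57.38%), PC2 0.3443 (34.43%), PC3 0.082 (8.2%);  cumulative: 0.5738, 0.918, 1


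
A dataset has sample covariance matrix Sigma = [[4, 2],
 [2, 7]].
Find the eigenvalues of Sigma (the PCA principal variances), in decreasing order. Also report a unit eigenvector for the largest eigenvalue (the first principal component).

Step 1 — characteristic polynomial of 2×2 Sigma:
  det(Sigma - λI) = λ² - trace · λ + det = 0.
  trace = 4 + 7 = 11, det = 4·7 - (2)² = 24.
Step 2 — discriminant:
  Δ = trace² - 4·det = 121 - 96 = 25.
Step 3 — eigenvalues:
  λ = (trace ± √Δ)/2 = (11 ± 5)/2,
  λ_1 = 8,  λ_2 = 3.

Step 4 — unit eigenvector for λ_1: solve (Sigma - λ_1 I)v = 0. First row:
  (4 - 8)·v_x + (2)·v_y = 0, i.e. (-4)·v_x + (2)·v_y = 0,
  so v ∝ (b, λ_1 - a) = (2, 4) = u.
  ||u|| = √((2)² + (4)²) = √(20) ≈ 4.4721,
  v_1 = u/||u|| ≈ (0.4472, 0.8944) (||v_1|| = 1).

λ_1 = 8,  λ_2 = 3;  v_1 ≈ (0.4472, 0.8944)


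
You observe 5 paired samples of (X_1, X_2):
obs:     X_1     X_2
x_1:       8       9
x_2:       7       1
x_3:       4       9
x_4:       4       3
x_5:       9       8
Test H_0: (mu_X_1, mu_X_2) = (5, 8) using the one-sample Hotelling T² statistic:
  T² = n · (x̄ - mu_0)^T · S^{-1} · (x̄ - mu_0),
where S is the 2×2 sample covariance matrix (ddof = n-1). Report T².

Step 1 — sample mean vector:
  mean(X_1) = (8 + 7 + 4 + 4 + 9) / 5 = 32/5 = 6.4
  mean(X_2) = (9 + 1 + 9 + 3 + 8) / 5 = 30/5 = 6
  x̄ = (6.4, 6),  deviation x̄ - mu_0 = (6.4, 6) - (5, 8) = (1.4, -2).

Step 2 — sample covariance matrix, S[i,j] = (1/(n-1)) · Σ_k (x_{k,i} - mean_i) · (x_{k,j} - mean_j), divisor n-1 = 4:
  S[X_1,X_1] = ((1.6)·(1.6) + (0.6)·(0.6) + (-2.4)·(-2.4) + (-2.4)·(-2.4) + (2.6)·(2.6)) / 4 = 21.2/4 = 5.3
  S[X_1,X_2] = ((1.6)·(3) + (0.6)·(-5) + (-2.4)·(3) + (-2.4)·(-3) + (2.6)·(2)) / 4 = 7/4 = 1.75
  S[X_2,X_2] = ((3)·(3) + (-5)·(-5) + (3)·(3) + (-3)·(-3) + (2)·(2)) / 4 = 56/4 = 14
  S = [[5.3, 1.75],
 [1.75, 14]].

Step 3 — invert S. det(S) = 5.3·14 - (1.75)² = 71.1375.
  S^{-1} = (1/det) · [[d, -b], [-b, a]] = [[0.1968, -0.0246],
 [-0.0246, 0.0745]].

Step 4 — quadratic form (x̄ - mu_0)^T · S^{-1} · (x̄ - mu_0):
  S^{-1} · (x̄ - mu_0) = (0.3247, -0.1834),
  (x̄ - mu_0)^T · [...] = (1.4)·(0.3247) + (-2)·(-0.1834) = 0.8215.

Step 5 — scale by n: T² = 5 · 0.8215 = 4.1075.

T² ≈ 4.1075


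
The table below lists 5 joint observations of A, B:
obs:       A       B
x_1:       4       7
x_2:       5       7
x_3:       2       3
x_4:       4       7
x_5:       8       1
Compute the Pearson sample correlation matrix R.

Step 1 — column means:
  mean(A) = (4 + 5 + 2 + 4 + 8) / 5 = 23/5 = 4.6
  mean(B) = (7 + 7 + 3 + 7 + 1) / 5 = 25/5 = 5

Step 2 — sample variances and covariances s[i,j] = (1/(n-1)) · Σ_k (x_{k,i} - mean_i) · (x_{k,j} - mean_j), with n-1 = 4:
  s[A,A] = ((-0.6)·(-0.6) + (0.4)·(0.4) + (-2.6)·(-2.6) + (-0.6)·(-0.6) + (3.4)·(3.4)) / 4 = 19.2/4 = 4.8
  s[A,B] = ((-0.6)·(2) + (0.4)·(2) + (-2.6)·(-2) + (-0.6)·(2) + (3.4)·(-4)) / 4 = -10/4 = -2.5
  s[B,B] = ((2)·(2) + (2)·(2) + (-2)·(-2) + (2)·(2) + (-4)·(-4)) / 4 = 32/4 = 8
  Sample standard deviations s_i = √(s[i,i]):
  s(A) = √(4.8) = 2.1909
  s(B) = √(8) = 2.8284

Step 3 — r_{ij} = s_{ij} / (s_i · s_j):
  r[A,A] = 1 (diagonal).
  r[A,B] = -2.5 / (2.1909 · 2.8284) = -2.5 / 6.1968 = -0.4034
  r[B,B] = 1 (diagonal).

R is symmetric with unit diagonal. Assembling:

R = [[1, -0.4034],
 [-0.4034, 1]]


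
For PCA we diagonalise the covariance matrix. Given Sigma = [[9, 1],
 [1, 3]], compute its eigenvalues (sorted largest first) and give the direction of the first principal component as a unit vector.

Step 1 — characteristic polynomial of 2×2 Sigma:
  det(Sigma - λI) = λ² - trace · λ + det = 0.
  trace = 9 + 3 = 12, det = 9·3 - (1)² = 26.
Step 2 — discriminant:
  Δ = trace² - 4·det = 144 - 104 = 40.
Step 3 — eigenvalues:
  λ = (trace ± √Δ)/2 = (12 ± 6.3246)/2,
  λ_1 = 9.1623,  λ_2 = 2.8377.

Step 4 — unit eigenvector for λ_1: solve (Sigma - λ_1 I)v = 0. First row:
  (9 - 9.1623)·v_x + (1)·v_y = 0, i.e. (-0.1623)·v_x + (1)·v_y = 0,
  so v ∝ (b, λ_1 - a) = (1, 0.1623) = u.
  ||u|| = √((1)² + (0.1623)²) = √(1.0263) ≈ 1.0131,
  v_1 = u/||u|| ≈ (0.9871, 0.1602) (||v_1|| = 1).

λ_1 = 9.1623,  λ_2 = 2.8377;  v_1 ≈ (0.9871, 0.1602)


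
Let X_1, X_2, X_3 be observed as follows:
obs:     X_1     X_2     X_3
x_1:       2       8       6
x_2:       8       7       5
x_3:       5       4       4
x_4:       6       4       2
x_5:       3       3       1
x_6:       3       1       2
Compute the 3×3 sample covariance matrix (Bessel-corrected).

Step 1 — column means:
  mean(X_1) = (2 + 8 + 5 + 6 + 3 + 3) / 6 = 27/6 = 4.5
  mean(X_2) = (8 + 7 + 4 + 4 + 3 + 1) / 6 = 27/6 = 4.5
  mean(X_3) = (6 + 5 + 4 + 2 + 1 + 2) / 6 = 20/6 = 3.3333

Step 2 — sample covariance S[i,j] = (1/(n-1)) · Σ_k (x_{k,i} - mean_i) · (x_{k,j} - mean_j), with n-1 = 5.
  S[X_1,X_1] = ((-2.5)·(-2.5) + (3.5)·(3.5) + (0.5)·(0.5) + (1.5)·(1.5) + (-1.5)·(-1.5) + (-1.5)·(-1.5)) / 5 = 25.5/5 = 5.1
  S[X_1,X_2] = ((-2.5)·(3.5) + (3.5)·(2.5) + (0.5)·(-0.5) + (1.5)·(-0.5) + (-1.5)·(-1.5) + (-1.5)·(-3.5)) / 5 = 6.5/5 = 1.3
  S[X_1,X_3] = ((-2.5)·(2.6667) + (3.5)·(1.6667) + (0.5)·(0.6667) + (1.5)·(-1.3333) + (-1.5)·(-2.3333) + (-1.5)·(-1.3333)) / 5 = 3/5 = 0.6
  S[X_2,X_2] = ((3.5)·(3.5) + (2.5)·(2.5) + (-0.5)·(-0.5) + (-0.5)·(-0.5) + (-1.5)·(-1.5) + (-3.5)·(-3.5)) / 5 = 33.5/5 = 6.7
  S[X_2,X_3] = ((3.5)·(2.6667) + (2.5)·(1.6667) + (-0.5)·(0.6667) + (-0.5)·(-1.3333) + (-1.5)·(-2.3333) + (-3.5)·(-1.3333)) / 5 = 22/5 = 4.4
  S[X_3,X_3] = ((2.6667)·(2.6667) + (1.6667)·(1.6667) + (0.6667)·(0.6667) + (-1.3333)·(-1.3333) + (-2.3333)·(-2.3333) + (-1.3333)·(-1.3333)) / 5 = 19.3333/5 = 3.8667

S is symmetric (S[j,i] = S[i,j]). Assembling:

S = [[5.1, 1.3, 0.6],
 [1.3, 6.7, 4.4],
 [0.6, 4.4, 3.8667]]


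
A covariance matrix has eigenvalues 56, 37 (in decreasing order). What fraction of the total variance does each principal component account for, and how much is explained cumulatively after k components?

Step 1 — total variance = trace(Sigma) = Σ λ_i = 56 + 37 = 93.

Step 2 — fraction explained by component i = λ_i / Σ λ:
  PC1: 56/93 = 0.6022
  PC2: 37/93 = 0.3978

Step 3 — cumulative fraction after k components = (λ_1 + ... + λ_k) / Σ λ:
  k = 1: 56/93 = 0.6022
  k = 2: (56 + 37)/93 = 93/93 = 1

Summary (fraction, with percent):

explained: PC1 0.6022 (60.22%), PC2 0.3978 (39.78%);  cumulative: 0.6022, 1


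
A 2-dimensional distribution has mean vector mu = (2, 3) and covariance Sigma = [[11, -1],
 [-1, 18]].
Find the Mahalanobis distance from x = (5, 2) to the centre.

Step 1 — centre the observation: (x - mu) = (3, -1).

Step 2 — invert Sigma. det(Sigma) = 11·18 - (-1)² = 197.
  Sigma^{-1} = (1/det) · [[d, -b], [-b, a]] = [[0.0914, 0.0051],
 [0.0051, 0.0558]].

Step 3 — form the quadratic (x - mu)^T · Sigma^{-1} · (x - mu):
  Sigma^{-1} · (x - mu) = (0.269, -0.0406).
  (x - mu)^T · [Sigma^{-1} · (x - mu)] = (3)·(0.269) + (-1)·(-0.0406) = 0.8477.

Step 4 — take square root: d = √(0.8477) ≈ 0.9207.

d(x, mu) = √(0.8477) ≈ 0.9207


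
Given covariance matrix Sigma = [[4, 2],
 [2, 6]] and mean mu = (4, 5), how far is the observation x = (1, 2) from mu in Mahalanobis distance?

Step 1 — centre the observation: (x - mu) = (-3, -3).

Step 2 — invert Sigma. det(Sigma) = 4·6 - (2)² = 20.
  Sigma^{-1} = (1/det) · [[d, -b], [-b, a]] = [[0.3, -0.1],
 [-0.1, 0.2]].

Step 3 — form the quadratic (x - mu)^T · Sigma^{-1} · (x - mu):
  Sigma^{-1} · (x - mu) = (-0.6, -0.3).
  (x - mu)^T · [Sigma^{-1} · (x - mu)] = (-3)·(-0.6) + (-3)·(-0.3) = 2.7.

Step 4 — take square root: d = √(2.7) ≈ 1.6432.

d(x, mu) = √(2.7) ≈ 1.6432


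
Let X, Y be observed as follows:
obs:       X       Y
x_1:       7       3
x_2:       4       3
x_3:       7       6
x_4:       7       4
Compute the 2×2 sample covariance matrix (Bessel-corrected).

Step 1 — column means:
  mean(X) = (7 + 4 + 7 + 7) / 4 = 25/4 = 6.25
  mean(Y) = (3 + 3 + 6 + 4) / 4 = 16/4 = 4

Step 2 — sample covariance S[i,j] = (1/(n-1)) · Σ_k (x_{k,i} - mean_i) · (x_{k,j} - mean_j), with n-1 = 3.
  S[X,X] = ((0.75)·(0.75) + (-2.25)·(-2.25) + (0.75)·(0.75) + (0.75)·(0.75)) / 3 = 6.75/3 = 2.25
  S[X,Y] = ((0.75)·(-1) + (-2.25)·(-1) + (0.75)·(2) + (0.75)·(0)) / 3 = 3/3 = 1
  S[Y,Y] = ((-1)·(-1) + (-1)·(-1) + (2)·(2) + (0)·(0)) / 3 = 6/3 = 2

S is symmetric (S[j,i] = S[i,j]). Assembling:

S = [[2.25, 1],
 [1, 2]]


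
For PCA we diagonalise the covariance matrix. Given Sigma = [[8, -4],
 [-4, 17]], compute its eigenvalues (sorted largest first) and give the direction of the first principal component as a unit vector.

Step 1 — characteristic polynomial of 2×2 Sigma:
  det(Sigma - λI) = λ² - trace · λ + det = 0.
  trace = 8 + 17 = 25, det = 8·17 - (-4)² = 120.
Step 2 — discriminant:
  Δ = trace² - 4·det = 625 - 480 = 145.
Step 3 — eigenvalues:
  λ = (trace ± √Δ)/2 = (25 ± 12.0416)/2,
  λ_1 = 18.5208,  λ_2 = 6.4792.

Step 4 — unit eigenvector for λ_1: solve (Sigma - λ_1 I)v = 0. First row:
  (8 - 18.5208)·v_x + (-4)·v_y = 0, i.e. (-10.5208)·v_x + (-4)·v_y = 0,
  so v ∝ (b, λ_1 - a) = (-4, 10.5208); multiply by -1 so the first entry is positive: u = (4, -10.5208).
  ||u|| = √((4)² + (-10.5208)²) = √(126.6872) ≈ 11.2555,
  v_1 = u/||u|| ≈ (0.3554, -0.9347) (||v_1|| = 1).

λ_1 = 18.5208,  λ_2 = 6.4792;  v_1 ≈ (0.3554, -0.9347)


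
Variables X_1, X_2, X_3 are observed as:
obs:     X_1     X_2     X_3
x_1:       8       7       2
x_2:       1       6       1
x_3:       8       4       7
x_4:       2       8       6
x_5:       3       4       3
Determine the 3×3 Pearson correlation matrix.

Step 1 — column means:
  mean(X_1) = (8 + 1 + 8 + 2 + 3) / 5 = 22/5 = 4.4
  mean(X_2) = (7 + 6 + 4 + 8 + 4) / 5 = 29/5 = 5.8
  mean(X_3) = (2 + 1 + 7 + 6 + 3) / 5 = 19/5 = 3.8

Step 2 — sample variances and covariances s[i,j] = (1/(n-1)) · Σ_k (x_{k,i} - mean_i) · (x_{k,j} - mean_j), with n-1 = 4:
  s[X_1,X_1] = ((3.6)·(3.6) + (-3.4)·(-3.4) + (3.6)·(3.6) + (-2.4)·(-2.4) + (-1.4)·(-1.4)) / 4 = 45.2/4 = 11.3
  s[X_1,X_2] = ((3.6)·(1.2) + (-3.4)·(0.2) + (3.6)·(-1.8) + (-2.4)·(2.2) + (-1.4)·(-1.8)) / 4 = -5.6/4 = -1.4
  s[X_1,X_3] = ((3.6)·(-1.8) + (-3.4)·(-2.8) + (3.6)·(3.2) + (-2.4)·(2.2) + (-1.4)·(-0.8)) / 4 = 10.4/4 = 2.6
  s[X_2,X_2] = ((1.2)·(1.2) + (0.2)·(0.2) + (-1.8)·(-1.8) + (2.2)·(2.2) + (-1.8)·(-1.8)) / 4 = 12.8/4 = 3.2
  s[X_2,X_3] = ((1.2)·(-1.8) + (0.2)·(-2.8) + (-1.8)·(3.2) + (2.2)·(2.2) + (-1.8)·(-0.8)) / 4 = -2.2/4 = -0.55
  s[X_3,X_3] = ((-1.8)·(-1.8) + (-2.8)·(-2.8) + (3.2)·(3.2) + (2.2)·(2.2) + (-0.8)·(-0.8)) / 4 = 26.8/4 = 6.7
  Sample standard deviations s_i = √(s[i,i]):
  s(X_1) = √(11.3) = 3.3615
  s(X_2) = √(3.2) = 1.7889
  s(X_3) = √(6.7) = 2.5884

Step 3 — r_{ij} = s_{ij} / (s_i · s_j):
  r[X_1,X_1] = 1 (diagonal).
  r[X_1,X_2] = -1.4 / (3.3615 · 1.7889) = -1.4 / 6.0133 = -0.2328
  r[X_1,X_3] = 2.6 / (3.3615 · 2.5884) = 2.6 / 8.7011 = 0.2988
  r[X_2,X_2] = 1 (diagonal).
  r[X_2,X_3] = -0.55 / (1.7889 · 2.5884) = -0.55 / 4.6303 = -0.1188
  r[X_3,X_3] = 1 (diagonal).

R is symmetric with unit diagonal. Assembling:

R = [[1, -0.2328, 0.2988],
 [-0.2328, 1, -0.1188],
 [0.2988, -0.1188, 1]]


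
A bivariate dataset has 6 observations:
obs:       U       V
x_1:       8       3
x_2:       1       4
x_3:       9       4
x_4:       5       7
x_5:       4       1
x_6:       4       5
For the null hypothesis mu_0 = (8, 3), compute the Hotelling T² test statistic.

Step 1 — sample mean vector:
  mean(U) = (8 + 1 + 9 + 5 + 4 + 4) / 6 = 31/6 = 5.1667
  mean(V) = (3 + 4 + 4 + 7 + 1 + 5) / 6 = 24/6 = 4
  x̄ = (5.1667, 4),  deviation x̄ - mu_0 = (5.1667, 4) - (8, 3) = (-2.8333, 1).

Step 2 — sample covariance matrix, S[i,j] = (1/(n-1)) · Σ_k (x_{k,i} - mean_i) · (x_{k,j} - mean_j), divisor n-1 = 5:
  S[U,U] = ((2.8333)·(2.8333) + (-4.1667)·(-4.1667) + (3.8333)·(3.8333) + (-0.1667)·(-0.1667) + (-1.1667)·(-1.1667) + (-1.1667)·(-1.1667)) / 5 = 42.8333/5 = 8.5667
  S[U,V] = ((2.8333)·(-1) + (-4.1667)·(0) + (3.8333)·(0) + (-0.1667)·(3) + (-1.1667)·(-3) + (-1.1667)·(1)) / 5 = -1/5 = -0.2
  S[V,V] = ((-1)·(-1) + (0)·(0) + (0)·(0) + (3)·(3) + (-3)·(-3) + (1)·(1)) / 5 = 20/5 = 4
  S = [[8.5667, -0.2],
 [-0.2, 4]].

Step 3 — invert S. det(S) = 8.5667·4 - (-0.2)² = 34.2267.
  S^{-1} = (1/det) · [[d, -b], [-b, a]] = [[0.1169, 0.0058],
 [0.0058, 0.2503]].

Step 4 — quadratic form (x̄ - mu_0)^T · S^{-1} · (x̄ - mu_0):
  S^{-1} · (x̄ - mu_0) = (-0.3253, 0.2337),
  (x̄ - mu_0)^T · [...] = (-2.8333)·(-0.3253) + (1)·(0.2337) = 1.1554.

Step 5 — scale by n: T² = 6 · 1.1554 = 6.9322.

T² ≈ 6.9322


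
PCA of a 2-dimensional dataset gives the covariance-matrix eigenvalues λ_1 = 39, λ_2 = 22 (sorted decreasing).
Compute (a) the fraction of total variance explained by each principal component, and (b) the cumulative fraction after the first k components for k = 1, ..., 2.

Step 1 — total variance = trace(Sigma) = Σ λ_i = 39 + 22 = 61.

Step 2 — fraction explained by component i = λ_i / Σ λ:
  PC1: 39/61 = 0.6393
  PC2: 22/61 = 0.3607

Step 3 — cumulative fraction after k components = (λ_1 + ... + λ_k) / Σ λ:
  k = 1: 39/61 = 0.6393
  k = 2: (39 + 22)/61 = 61/61 = 1

Summary (fraction, with percent):

explained: PC1 0.6393 (63.93%), PC2 0.3607 (36.07%);  cumulative: 0.6393, 1


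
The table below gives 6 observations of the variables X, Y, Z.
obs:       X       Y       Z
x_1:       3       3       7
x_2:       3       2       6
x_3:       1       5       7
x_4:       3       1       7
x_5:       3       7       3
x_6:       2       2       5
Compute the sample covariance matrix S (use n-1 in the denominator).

Step 1 — column means:
  mean(X) = (3 + 3 + 1 + 3 + 3 + 2) / 6 = 15/6 = 2.5
  mean(Y) = (3 + 2 + 5 + 1 + 7 + 2) / 6 = 20/6 = 3.3333
  mean(Z) = (7 + 6 + 7 + 7 + 3 + 5) / 6 = 35/6 = 5.8333

Step 2 — sample covariance S[i,j] = (1/(n-1)) · Σ_k (x_{k,i} - mean_i) · (x_{k,j} - mean_j), with n-1 = 5.
  S[X,X] = ((0.5)·(0.5) + (0.5)·(0.5) + (-1.5)·(-1.5) + (0.5)·(0.5) + (0.5)·(0.5) + (-0.5)·(-0.5)) / 5 = 3.5/5 = 0.7
  S[X,Y] = ((0.5)·(-0.3333) + (0.5)·(-1.3333) + (-1.5)·(1.6667) + (0.5)·(-2.3333) + (0.5)·(3.6667) + (-0.5)·(-1.3333)) / 5 = -2/5 = -0.4
  S[X,Z] = ((0.5)·(1.1667) + (0.5)·(0.1667) + (-1.5)·(1.1667) + (0.5)·(1.1667) + (0.5)·(-2.8333) + (-0.5)·(-0.8333)) / 5 = -1.5/5 = -0.3
  S[Y,Y] = ((-0.3333)·(-0.3333) + (-1.3333)·(-1.3333) + (1.6667)·(1.6667) + (-2.3333)·(-2.3333) + (3.6667)·(3.6667) + (-1.3333)·(-1.3333)) / 5 = 25.3333/5 = 5.0667
  S[Y,Z] = ((-0.3333)·(1.1667) + (-1.3333)·(0.1667) + (1.6667)·(1.1667) + (-2.3333)·(1.1667) + (3.6667)·(-2.8333) + (-1.3333)·(-0.8333)) / 5 = -10.6667/5 = -2.1333
  S[Z,Z] = ((1.1667)·(1.1667) + (0.1667)·(0.1667) + (1.1667)·(1.1667) + (1.1667)·(1.1667) + (-2.8333)·(-2.8333) + (-0.8333)·(-0.8333)) / 5 = 12.8333/5 = 2.5667

S is symmetric (S[j,i] = S[i,j]). Assembling:

S = [[0.7, -0.4, -0.3],
 [-0.4, 5.0667, -2.1333],
 [-0.3, -2.1333, 2.5667]]


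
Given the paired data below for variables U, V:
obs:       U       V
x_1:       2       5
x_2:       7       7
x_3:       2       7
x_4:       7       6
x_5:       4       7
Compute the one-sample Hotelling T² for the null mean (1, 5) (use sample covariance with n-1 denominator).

Step 1 — sample mean vector:
  mean(U) = (2 + 7 + 2 + 7 + 4) / 5 = 22/5 = 4.4
  mean(V) = (5 + 7 + 7 + 6 + 7) / 5 = 32/5 = 6.4
  x̄ = (4.4, 6.4),  deviation x̄ - mu_0 = (4.4, 6.4) - (1, 5) = (3.4, 1.4).

Step 2 — sample covariance matrix, S[i,j] = (1/(n-1)) · Σ_k (x_{k,i} - mean_i) · (x_{k,j} - mean_j), divisor n-1 = 4:
  S[U,U] = ((-2.4)·(-2.4) + (2.6)·(2.6) + (-2.4)·(-2.4) + (2.6)·(2.6) + (-0.4)·(-0.4)) / 4 = 25.2/4 = 6.3
  S[U,V] = ((-2.4)·(-1.4) + (2.6)·(0.6) + (-2.4)·(0.6) + (2.6)·(-0.4) + (-0.4)·(0.6)) / 4 = 2.2/4 = 0.55
  S[V,V] = ((-1.4)·(-1.4) + (0.6)·(0.6) + (0.6)·(0.6) + (-0.4)·(-0.4) + (0.6)·(0.6)) / 4 = 3.2/4 = 0.8
  S = [[6.3, 0.55],
 [0.55, 0.8]].

Step 3 — invert S. det(S) = 6.3·0.8 - (0.55)² = 4.7375.
  S^{-1} = (1/det) · [[d, -b], [-b, a]] = [[0.1689, -0.1161],
 [-0.1161, 1.3298]].

Step 4 — quadratic form (x̄ - mu_0)^T · S^{-1} · (x̄ - mu_0):
  S^{-1} · (x̄ - mu_0) = (0.4116, 1.467),
  (x̄ - mu_0)^T · [...] = (3.4)·(0.4116) + (1.4)·(1.467) = 3.4533.

Step 5 — scale by n: T² = 5 · 3.4533 = 17.2665.

T² ≈ 17.2665


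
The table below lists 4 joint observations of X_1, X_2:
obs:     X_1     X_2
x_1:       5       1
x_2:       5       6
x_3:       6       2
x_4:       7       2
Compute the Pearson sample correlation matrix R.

Step 1 — column means:
  mean(X_1) = (5 + 5 + 6 + 7) / 4 = 23/4 = 5.75
  mean(X_2) = (1 + 6 + 2 + 2) / 4 = 11/4 = 2.75

Step 2 — sample variances and covariances s[i,j] = (1/(n-1)) · Σ_k (x_{k,i} - mean_i) · (x_{k,j} - mean_j), with n-1 = 3:
  s[X_1,X_1] = ((-0.75)·(-0.75) + (-0.75)·(-0.75) + (0.25)·(0.25) + (1.25)·(1.25)) / 3 = 2.75/3 = 0.9167
  s[X_1,X_2] = ((-0.75)·(-1.75) + (-0.75)·(3.25) + (0.25)·(-0.75) + (1.25)·(-0.75)) / 3 = -2.25/3 = -0.75
  s[X_2,X_2] = ((-1.75)·(-1.75) + (3.25)·(3.25) + (-0.75)·(-0.75) + (-0.75)·(-0.75)) / 3 = 14.75/3 = 4.9167
  Sample standard deviations s_i = √(s[i,i]):
  s(X_1) = √(0.9167) = 0.9574
  s(X_2) = √(4.9167) = 2.2174

Step 3 — r_{ij} = s_{ij} / (s_i · s_j):
  r[X_1,X_1] = 1 (diagonal).
  r[X_1,X_2] = -0.75 / (0.9574 · 2.2174) = -0.75 / 2.123 = -0.3533
  r[X_2,X_2] = 1 (diagonal).

R is symmetric with unit diagonal. Assembling:

R = [[1, -0.3533],
 [-0.3533, 1]]


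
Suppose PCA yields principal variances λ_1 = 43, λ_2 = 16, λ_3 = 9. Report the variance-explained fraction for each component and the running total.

Step 1 — total variance = trace(Sigma) = Σ λ_i = 43 + 16 + 9 = 68.

Step 2 — fraction explained by component i = λ_i / Σ λ:
  PC1: 43/68 = 0.6324
  PC2: 16/68 = 0.2353
  PC3: 9/68 = 0.1324

Step 3 — cumulative fraction after k components = (λ_1 + ... + λ_k) / Σ λ:
  k = 1: 43/68 = 0.6324
  k = 2: (43 + 16)/68 = 59/68 = 0.8676
  k = 3: (43 + 16 + 9)/68 = 68/68 = 1

Summary (fraction, with percent):

explained: PC1 0.6324 (63.24%), PC2 0.2353 (23.53%), PC3 0.1324 (13.24%);  cumulative: 0.6324, 0.8676, 1


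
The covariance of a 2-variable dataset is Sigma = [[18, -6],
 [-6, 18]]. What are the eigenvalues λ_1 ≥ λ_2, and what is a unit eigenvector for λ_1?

Step 1 — characteristic polynomial of 2×2 Sigma:
  det(Sigma - λI) = λ² - trace · λ + det = 0.
  trace = 18 + 18 = 36, det = 18·18 - (-6)² = 288.
Step 2 — discriminant:
  Δ = trace² - 4·det = 1296 - 1152 = 144.
Step 3 — eigenvalues:
  λ = (trace ± √Δ)/2 = (36 ± 12)/2,
  λ_1 = 24,  λ_2 = 12.

Step 4 — unit eigenvector for λ_1: solve (Sigma - λ_1 I)v = 0. First row:
  (18 - 24)·v_x + (-6)·v_y = 0, i.e. (-6)·v_x + (-6)·v_y = 0,
  so v ∝ (b, λ_1 - a) = (-6, 6); multiply by -1 so the first entry is positive: u = (6, -6).
  ||u|| = √((6)² + (-6)²) = √(72) ≈ 8.4853,
  v_1 = u/||u|| ≈ (0.7071, -0.7071) (||v_1|| = 1).

λ_1 = 24,  λ_2 = 12;  v_1 ≈ (0.7071, -0.7071)


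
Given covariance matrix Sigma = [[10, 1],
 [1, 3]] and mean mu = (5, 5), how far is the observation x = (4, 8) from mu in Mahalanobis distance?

Step 1 — centre the observation: (x - mu) = (-1, 3).

Step 2 — invert Sigma. det(Sigma) = 10·3 - (1)² = 29.
  Sigma^{-1} = (1/det) · [[d, -b], [-b, a]] = [[0.1034, -0.0345],
 [-0.0345, 0.3448]].

Step 3 — form the quadratic (x - mu)^T · Sigma^{-1} · (x - mu):
  Sigma^{-1} · (x - mu) = (-0.2069, 1.069).
  (x - mu)^T · [Sigma^{-1} · (x - mu)] = (-1)·(-0.2069) + (3)·(1.069) = 3.4138.

Step 4 — take square root: d = √(3.4138) ≈ 1.8476.

d(x, mu) = √(3.4138) ≈ 1.8476


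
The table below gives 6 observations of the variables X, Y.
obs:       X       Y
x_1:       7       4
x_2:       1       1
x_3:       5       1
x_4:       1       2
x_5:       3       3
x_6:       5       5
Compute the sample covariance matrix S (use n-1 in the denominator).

Step 1 — column means:
  mean(X) = (7 + 1 + 5 + 1 + 3 + 5) / 6 = 22/6 = 3.6667
  mean(Y) = (4 + 1 + 1 + 2 + 3 + 5) / 6 = 16/6 = 2.6667

Step 2 — sample covariance S[i,j] = (1/(n-1)) · Σ_k (x_{k,i} - mean_i) · (x_{k,j} - mean_j), with n-1 = 5.
  S[X,X] = ((3.3333)·(3.3333) + (-2.6667)·(-2.6667) + (1.3333)·(1.3333) + (-2.6667)·(-2.6667) + (-0.6667)·(-0.6667) + (1.3333)·(1.3333)) / 5 = 29.3333/5 = 5.8667
  S[X,Y] = ((3.3333)·(1.3333) + (-2.6667)·(-1.6667) + (1.3333)·(-1.6667) + (-2.6667)·(-0.6667) + (-0.6667)·(0.3333) + (1.3333)·(2.3333)) / 5 = 11.3333/5 = 2.2667
  S[Y,Y] = ((1.3333)·(1.3333) + (-1.6667)·(-1.6667) + (-1.6667)·(-1.6667) + (-0.6667)·(-0.6667) + (0.3333)·(0.3333) + (2.3333)·(2.3333)) / 5 = 13.3333/5 = 2.6667

S is symmetric (S[j,i] = S[i,j]). Assembling:

S = [[5.8667, 2.2667],
 [2.2667, 2.6667]]


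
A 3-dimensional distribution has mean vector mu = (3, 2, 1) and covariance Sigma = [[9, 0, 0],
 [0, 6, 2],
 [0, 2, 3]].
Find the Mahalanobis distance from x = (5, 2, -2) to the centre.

Step 1 — centre the observation: (x - mu) = (2, 0, -3).

Step 2 — invert Sigma (cofactor / det for 3×3, or solve directly):
  Sigma^{-1} = [[0.1111, 0, 0],
 [0, 0.2143, -0.1429],
 [0, -0.1429, 0.4286]].

Step 3 — form the quadratic (x - mu)^T · Sigma^{-1} · (x - mu):
  Sigma^{-1} · (x - mu) = (0.2222, 0.4286, -1.2857).
  (x - mu)^T · [Sigma^{-1} · (x - mu)] = (2)·(0.2222) + (0)·(0.4286) + (-3)·(-1.2857) = 4.3016.

Step 4 — take square root: d = √(4.3016) ≈ 2.074.

d(x, mu) = √(4.3016) ≈ 2.074


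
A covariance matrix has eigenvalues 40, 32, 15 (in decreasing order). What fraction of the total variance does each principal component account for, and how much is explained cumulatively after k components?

Step 1 — total variance = trace(Sigma) = Σ λ_i = 40 + 32 + 15 = 87.

Step 2 — fraction explained by component i = λ_i / Σ λ:
  PC1: 40/87 = 0.4598
  PC2: 32/87 = 0.3678
  PC3: 15/87 = 0.1724

Step 3 — cumulative fraction after k components = (λ_1 + ... + λ_k) / Σ λ:
  k = 1: 40/87 = 0.4598
  k = 2: (40 + 32)/87 = 72/87 = 0.8276
  k = 3: (40 + 32 + 15)/87 = 87/87 = 1

Summary (fraction, with percent):

explained: PC1 0.4598 (45.98%), PC2 0.3678 (36.78%), PC3 0.1724 (17.24%);  cumulative: 0.4598, 0.8276, 1


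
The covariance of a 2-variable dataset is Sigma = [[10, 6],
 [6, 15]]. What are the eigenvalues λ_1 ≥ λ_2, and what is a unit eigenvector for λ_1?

Step 1 — characteristic polynomial of 2×2 Sigma:
  det(Sigma - λI) = λ² - trace · λ + det = 0.
  trace = 10 + 15 = 25, det = 10·15 - (6)² = 114.
Step 2 — discriminant:
  Δ = trace² - 4·det = 625 - 456 = 169.
Step 3 — eigenvalues:
  λ = (trace ± √Δ)/2 = (25 ± 13)/2,
  λ_1 = 19,  λ_2 = 6.

Step 4 — unit eigenvector for λ_1: solve (Sigma - λ_1 I)v = 0. First row:
  (10 - 19)·v_x + (6)·v_y = 0, i.e. (-9)·v_x + (6)·v_y = 0,
  so v ∝ (b, λ_1 - a) = (6, 9) = u.
  ||u|| = √((6)² + (9)²) = √(117) ≈ 10.8167,
  v_1 = u/||u|| ≈ (0.5547, 0.8321) (||v_1|| = 1).

λ_1 = 19,  λ_2 = 6;  v_1 ≈ (0.5547, 0.8321)


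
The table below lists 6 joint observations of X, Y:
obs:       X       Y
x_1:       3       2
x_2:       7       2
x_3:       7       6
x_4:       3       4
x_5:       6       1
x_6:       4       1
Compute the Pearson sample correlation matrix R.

Step 1 — column means:
  mean(X) = (3 + 7 + 7 + 3 + 6 + 4) / 6 = 30/6 = 5
  mean(Y) = (2 + 2 + 6 + 4 + 1 + 1) / 6 = 16/6 = 2.6667

Step 2 — sample variances and covariances s[i,j] = (1/(n-1)) · Σ_k (x_{k,i} - mean_i) · (x_{k,j} - mean_j), with n-1 = 5:
  s[X,X] = ((-2)·(-2) + (2)·(2) + (2)·(2) + (-2)·(-2) + (1)·(1) + (-1)·(-1)) / 5 = 18/5 = 3.6
  s[X,Y] = ((-2)·(-0.6667) + (2)·(-0.6667) + (2)·(3.3333) + (-2)·(1.3333) + (1)·(-1.6667) + (-1)·(-1.6667)) / 5 = 4/5 = 0.8
  s[Y,Y] = ((-0.6667)·(-0.6667) + (-0.6667)·(-0.6667) + (3.3333)·(3.3333) + (1.3333)·(1.3333) + (-1.6667)·(-1.6667) + (-1.6667)·(-1.6667)) / 5 = 19.3333/5 = 3.8667
  Sample standard deviations s_i = √(s[i,i]):
  s(X) = √(3.6) = 1.8974
  s(Y) = √(3.8667) = 1.9664

Step 3 — r_{ij} = s_{ij} / (s_i · s_j):
  r[X,X] = 1 (diagonal).
  r[X,Y] = 0.8 / (1.8974 · 1.9664) = 0.8 / 3.731 = 0.2144
  r[Y,Y] = 1 (diagonal).

R is symmetric with unit diagonal. Assembling:

R = [[1, 0.2144],
 [0.2144, 1]]


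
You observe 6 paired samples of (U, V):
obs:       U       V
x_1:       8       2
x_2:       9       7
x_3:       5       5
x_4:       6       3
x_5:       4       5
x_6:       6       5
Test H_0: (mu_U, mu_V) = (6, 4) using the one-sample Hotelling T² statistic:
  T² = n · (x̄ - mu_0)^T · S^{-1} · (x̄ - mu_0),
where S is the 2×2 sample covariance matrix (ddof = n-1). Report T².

Step 1 — sample mean vector:
  mean(U) = (8 + 9 + 5 + 6 + 4 + 6) / 6 = 38/6 = 6.3333
  mean(V) = (2 + 7 + 5 + 3 + 5 + 5) / 6 = 27/6 = 4.5
  x̄ = (6.3333, 4.5),  deviation x̄ - mu_0 = (6.3333, 4.5) - (6, 4) = (0.3333, 0.5).

Step 2 — sample covariance matrix, S[i,j] = (1/(n-1)) · Σ_k (x_{k,i} - mean_i) · (x_{k,j} - mean_j), divisor n-1 = 5:
  S[U,U] = ((1.6667)·(1.6667) + (2.6667)·(2.6667) + (-1.3333)·(-1.3333) + (-0.3333)·(-0.3333) + (-2.3333)·(-2.3333) + (-0.3333)·(-0.3333)) / 5 = 17.3333/5 = 3.4667
  S[U,V] = ((1.6667)·(-2.5) + (2.6667)·(2.5) + (-1.3333)·(0.5) + (-0.3333)·(-1.5) + (-2.3333)·(0.5) + (-0.3333)·(0.5)) / 5 = 1/5 = 0.2
  S[V,V] = ((-2.5)·(-2.5) + (2.5)·(2.5) + (0.5)·(0.5) + (-1.5)·(-1.5) + (0.5)·(0.5) + (0.5)·(0.5)) / 5 = 15.5/5 = 3.1
  S = [[3.4667, 0.2],
 [0.2, 3.1]].

Step 3 — invert S. det(S) = 3.4667·3.1 - (0.2)² = 10.7067.
  S^{-1} = (1/det) · [[d, -b], [-b, a]] = [[0.2895, -0.0187],
 [-0.0187, 0.3238]].

Step 4 — quadratic form (x̄ - mu_0)^T · S^{-1} · (x̄ - mu_0):
  S^{-1} · (x̄ - mu_0) = (0.0872, 0.1557),
  (x̄ - mu_0)^T · [...] = (0.3333)·(0.0872) + (0.5)·(0.1557) = 0.1069.

Step 5 — scale by n: T² = 6 · 0.1069 = 0.6413.

T² ≈ 0.6413


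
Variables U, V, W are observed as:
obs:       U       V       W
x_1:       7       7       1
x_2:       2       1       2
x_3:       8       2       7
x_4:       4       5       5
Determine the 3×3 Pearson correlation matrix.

Step 1 — column means:
  mean(U) = (7 + 2 + 8 + 4) / 4 = 21/4 = 5.25
  mean(V) = (7 + 1 + 2 + 5) / 4 = 15/4 = 3.75
  mean(W) = (1 + 2 + 7 + 5) / 4 = 15/4 = 3.75

Step 2 — sample variances and covariances s[i,j] = (1/(n-1)) · Σ_k (x_{k,i} - mean_i) · (x_{k,j} - mean_j), with n-1 = 3:
  s[U,U] = ((1.75)·(1.75) + (-3.25)·(-3.25) + (2.75)·(2.75) + (-1.25)·(-1.25)) / 3 = 22.75/3 = 7.5833
  s[U,V] = ((1.75)·(3.25) + (-3.25)·(-2.75) + (2.75)·(-1.75) + (-1.25)·(1.25)) / 3 = 8.25/3 = 2.75
  s[U,W] = ((1.75)·(-2.75) + (-3.25)·(-1.75) + (2.75)·(3.25) + (-1.25)·(1.25)) / 3 = 8.25/3 = 2.75
  s[V,V] = ((3.25)·(3.25) + (-2.75)·(-2.75) + (-1.75)·(-1.75) + (1.25)·(1.25)) / 3 = 22.75/3 = 7.5833
  s[V,W] = ((3.25)·(-2.75) + (-2.75)·(-1.75) + (-1.75)·(3.25) + (1.25)·(1.25)) / 3 = -8.25/3 = -2.75
  s[W,W] = ((-2.75)·(-2.75) + (-1.75)·(-1.75) + (3.25)·(3.25) + (1.25)·(1.25)) / 3 = 22.75/3 = 7.5833
  Sample standard deviations s_i = √(s[i,i]):
  s(U) = √(7.5833) = 2.7538
  s(V) = √(7.5833) = 2.7538
  s(W) = √(7.5833) = 2.7538

Step 3 — r_{ij} = s_{ij} / (s_i · s_j):
  r[U,U] = 1 (diagonal).
  r[U,V] = 2.75 / (2.7538 · 2.7538) = 2.75 / 7.5833 = 0.3626
  r[U,W] = 2.75 / (2.7538 · 2.7538) = 2.75 / 7.5833 = 0.3626
  r[V,V] = 1 (diagonal).
  r[V,W] = -2.75 / (2.7538 · 2.7538) = -2.75 / 7.5833 = -0.3626
  r[W,W] = 1 (diagonal).

R is symmetric with unit diagonal. Assembling:

R = [[1, 0.3626, 0.3626],
 [0.3626, 1, -0.3626],
 [0.3626, -0.3626, 1]]


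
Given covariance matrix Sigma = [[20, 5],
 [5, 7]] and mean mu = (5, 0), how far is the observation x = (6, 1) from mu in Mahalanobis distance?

Step 1 — centre the observation: (x - mu) = (1, 1).

Step 2 — invert Sigma. det(Sigma) = 20·7 - (5)² = 115.
  Sigma^{-1} = (1/det) · [[d, -b], [-b, a]] = [[0.0609, -0.0435],
 [-0.0435, 0.1739]].

Step 3 — form the quadratic (x - mu)^T · Sigma^{-1} · (x - mu):
  Sigma^{-1} · (x - mu) = (0.0174, 0.1304).
  (x - mu)^T · [Sigma^{-1} · (x - mu)] = (1)·(0.0174) + (1)·(0.1304) = 0.1478.

Step 4 — take square root: d = √(0.1478) ≈ 0.3845.

d(x, mu) = √(0.1478) ≈ 0.3845
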